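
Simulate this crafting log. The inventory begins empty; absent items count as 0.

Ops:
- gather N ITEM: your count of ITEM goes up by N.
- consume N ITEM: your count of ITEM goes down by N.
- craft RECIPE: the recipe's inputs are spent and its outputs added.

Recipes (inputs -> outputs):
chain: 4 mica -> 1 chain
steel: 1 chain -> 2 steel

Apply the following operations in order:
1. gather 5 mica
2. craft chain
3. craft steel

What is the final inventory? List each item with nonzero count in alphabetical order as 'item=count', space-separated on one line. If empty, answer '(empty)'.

After 1 (gather 5 mica): mica=5
After 2 (craft chain): chain=1 mica=1
After 3 (craft steel): mica=1 steel=2

Answer: mica=1 steel=2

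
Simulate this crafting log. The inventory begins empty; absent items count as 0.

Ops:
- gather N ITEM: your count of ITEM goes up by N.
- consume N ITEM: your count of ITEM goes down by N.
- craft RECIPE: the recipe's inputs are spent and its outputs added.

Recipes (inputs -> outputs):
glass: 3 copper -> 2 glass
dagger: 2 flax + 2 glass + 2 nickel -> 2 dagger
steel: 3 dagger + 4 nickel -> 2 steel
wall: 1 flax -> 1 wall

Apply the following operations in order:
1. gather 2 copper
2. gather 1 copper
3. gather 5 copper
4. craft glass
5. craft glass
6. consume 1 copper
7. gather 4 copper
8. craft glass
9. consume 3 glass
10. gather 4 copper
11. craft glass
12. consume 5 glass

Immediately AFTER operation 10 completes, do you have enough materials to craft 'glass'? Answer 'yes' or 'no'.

After 1 (gather 2 copper): copper=2
After 2 (gather 1 copper): copper=3
After 3 (gather 5 copper): copper=8
After 4 (craft glass): copper=5 glass=2
After 5 (craft glass): copper=2 glass=4
After 6 (consume 1 copper): copper=1 glass=4
After 7 (gather 4 copper): copper=5 glass=4
After 8 (craft glass): copper=2 glass=6
After 9 (consume 3 glass): copper=2 glass=3
After 10 (gather 4 copper): copper=6 glass=3

Answer: yes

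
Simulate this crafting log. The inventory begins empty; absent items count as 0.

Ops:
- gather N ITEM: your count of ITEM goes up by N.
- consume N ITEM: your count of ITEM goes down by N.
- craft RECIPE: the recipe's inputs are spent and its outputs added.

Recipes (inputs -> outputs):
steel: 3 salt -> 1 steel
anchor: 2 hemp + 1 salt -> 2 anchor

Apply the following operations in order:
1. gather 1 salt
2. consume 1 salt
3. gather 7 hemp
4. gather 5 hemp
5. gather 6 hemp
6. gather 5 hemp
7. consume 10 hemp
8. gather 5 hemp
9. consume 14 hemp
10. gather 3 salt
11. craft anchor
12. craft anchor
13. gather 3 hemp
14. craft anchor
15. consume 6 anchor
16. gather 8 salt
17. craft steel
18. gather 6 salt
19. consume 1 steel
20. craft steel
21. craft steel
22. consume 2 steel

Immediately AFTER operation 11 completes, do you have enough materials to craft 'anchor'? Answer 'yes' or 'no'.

Answer: yes

Derivation:
After 1 (gather 1 salt): salt=1
After 2 (consume 1 salt): (empty)
After 3 (gather 7 hemp): hemp=7
After 4 (gather 5 hemp): hemp=12
After 5 (gather 6 hemp): hemp=18
After 6 (gather 5 hemp): hemp=23
After 7 (consume 10 hemp): hemp=13
After 8 (gather 5 hemp): hemp=18
After 9 (consume 14 hemp): hemp=4
After 10 (gather 3 salt): hemp=4 salt=3
After 11 (craft anchor): anchor=2 hemp=2 salt=2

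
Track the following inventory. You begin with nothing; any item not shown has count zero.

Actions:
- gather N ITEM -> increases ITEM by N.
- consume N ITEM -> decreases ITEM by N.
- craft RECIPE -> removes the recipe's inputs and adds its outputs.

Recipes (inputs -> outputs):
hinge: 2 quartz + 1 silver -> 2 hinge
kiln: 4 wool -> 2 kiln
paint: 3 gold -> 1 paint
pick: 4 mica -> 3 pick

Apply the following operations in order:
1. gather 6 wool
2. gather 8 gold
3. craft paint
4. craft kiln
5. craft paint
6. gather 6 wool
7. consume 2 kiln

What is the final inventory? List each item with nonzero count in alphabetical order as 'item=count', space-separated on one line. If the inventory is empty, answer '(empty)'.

Answer: gold=2 paint=2 wool=8

Derivation:
After 1 (gather 6 wool): wool=6
After 2 (gather 8 gold): gold=8 wool=6
After 3 (craft paint): gold=5 paint=1 wool=6
After 4 (craft kiln): gold=5 kiln=2 paint=1 wool=2
After 5 (craft paint): gold=2 kiln=2 paint=2 wool=2
After 6 (gather 6 wool): gold=2 kiln=2 paint=2 wool=8
After 7 (consume 2 kiln): gold=2 paint=2 wool=8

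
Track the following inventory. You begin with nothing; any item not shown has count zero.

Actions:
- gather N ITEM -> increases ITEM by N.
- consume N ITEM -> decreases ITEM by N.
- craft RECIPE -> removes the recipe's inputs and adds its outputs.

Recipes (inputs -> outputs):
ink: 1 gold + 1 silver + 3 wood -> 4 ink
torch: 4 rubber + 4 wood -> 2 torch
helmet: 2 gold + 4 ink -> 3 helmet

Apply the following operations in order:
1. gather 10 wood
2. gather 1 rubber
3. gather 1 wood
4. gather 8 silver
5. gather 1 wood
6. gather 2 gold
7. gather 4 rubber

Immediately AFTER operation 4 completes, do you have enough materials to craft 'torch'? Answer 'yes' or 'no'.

After 1 (gather 10 wood): wood=10
After 2 (gather 1 rubber): rubber=1 wood=10
After 3 (gather 1 wood): rubber=1 wood=11
After 4 (gather 8 silver): rubber=1 silver=8 wood=11

Answer: no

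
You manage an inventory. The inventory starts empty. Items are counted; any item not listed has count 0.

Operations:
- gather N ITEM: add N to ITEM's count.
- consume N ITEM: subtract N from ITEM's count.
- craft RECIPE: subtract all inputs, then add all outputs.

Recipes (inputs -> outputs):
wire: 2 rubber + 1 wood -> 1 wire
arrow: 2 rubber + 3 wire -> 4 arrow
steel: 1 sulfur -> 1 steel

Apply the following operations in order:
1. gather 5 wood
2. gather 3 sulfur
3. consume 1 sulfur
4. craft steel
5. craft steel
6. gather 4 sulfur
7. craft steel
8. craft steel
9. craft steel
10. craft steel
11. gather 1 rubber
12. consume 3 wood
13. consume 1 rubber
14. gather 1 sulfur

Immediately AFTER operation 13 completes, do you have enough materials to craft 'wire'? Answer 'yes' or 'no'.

Answer: no

Derivation:
After 1 (gather 5 wood): wood=5
After 2 (gather 3 sulfur): sulfur=3 wood=5
After 3 (consume 1 sulfur): sulfur=2 wood=5
After 4 (craft steel): steel=1 sulfur=1 wood=5
After 5 (craft steel): steel=2 wood=5
After 6 (gather 4 sulfur): steel=2 sulfur=4 wood=5
After 7 (craft steel): steel=3 sulfur=3 wood=5
After 8 (craft steel): steel=4 sulfur=2 wood=5
After 9 (craft steel): steel=5 sulfur=1 wood=5
After 10 (craft steel): steel=6 wood=5
After 11 (gather 1 rubber): rubber=1 steel=6 wood=5
After 12 (consume 3 wood): rubber=1 steel=6 wood=2
After 13 (consume 1 rubber): steel=6 wood=2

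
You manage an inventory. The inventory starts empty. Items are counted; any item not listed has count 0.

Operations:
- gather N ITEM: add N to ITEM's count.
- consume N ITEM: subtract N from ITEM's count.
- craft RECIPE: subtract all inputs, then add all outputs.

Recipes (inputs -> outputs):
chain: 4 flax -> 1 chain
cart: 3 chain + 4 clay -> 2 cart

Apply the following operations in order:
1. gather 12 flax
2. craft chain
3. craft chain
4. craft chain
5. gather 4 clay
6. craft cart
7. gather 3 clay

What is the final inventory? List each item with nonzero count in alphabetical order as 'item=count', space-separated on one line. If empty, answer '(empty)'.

After 1 (gather 12 flax): flax=12
After 2 (craft chain): chain=1 flax=8
After 3 (craft chain): chain=2 flax=4
After 4 (craft chain): chain=3
After 5 (gather 4 clay): chain=3 clay=4
After 6 (craft cart): cart=2
After 7 (gather 3 clay): cart=2 clay=3

Answer: cart=2 clay=3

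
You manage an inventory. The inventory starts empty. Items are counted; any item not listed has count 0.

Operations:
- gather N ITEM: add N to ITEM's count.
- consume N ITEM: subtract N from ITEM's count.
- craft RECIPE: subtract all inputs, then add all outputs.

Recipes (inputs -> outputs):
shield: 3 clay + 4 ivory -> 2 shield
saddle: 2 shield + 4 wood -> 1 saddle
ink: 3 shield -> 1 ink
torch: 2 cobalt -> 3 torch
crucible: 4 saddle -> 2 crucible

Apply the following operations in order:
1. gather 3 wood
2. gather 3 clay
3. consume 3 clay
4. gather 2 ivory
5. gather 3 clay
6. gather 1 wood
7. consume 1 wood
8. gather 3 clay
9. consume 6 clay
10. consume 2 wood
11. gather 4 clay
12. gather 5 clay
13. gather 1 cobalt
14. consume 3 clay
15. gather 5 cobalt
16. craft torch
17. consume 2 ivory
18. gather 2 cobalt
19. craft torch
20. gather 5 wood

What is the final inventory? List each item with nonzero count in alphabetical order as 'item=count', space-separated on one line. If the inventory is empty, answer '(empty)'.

Answer: clay=6 cobalt=4 torch=6 wood=6

Derivation:
After 1 (gather 3 wood): wood=3
After 2 (gather 3 clay): clay=3 wood=3
After 3 (consume 3 clay): wood=3
After 4 (gather 2 ivory): ivory=2 wood=3
After 5 (gather 3 clay): clay=3 ivory=2 wood=3
After 6 (gather 1 wood): clay=3 ivory=2 wood=4
After 7 (consume 1 wood): clay=3 ivory=2 wood=3
After 8 (gather 3 clay): clay=6 ivory=2 wood=3
After 9 (consume 6 clay): ivory=2 wood=3
After 10 (consume 2 wood): ivory=2 wood=1
After 11 (gather 4 clay): clay=4 ivory=2 wood=1
After 12 (gather 5 clay): clay=9 ivory=2 wood=1
After 13 (gather 1 cobalt): clay=9 cobalt=1 ivory=2 wood=1
After 14 (consume 3 clay): clay=6 cobalt=1 ivory=2 wood=1
After 15 (gather 5 cobalt): clay=6 cobalt=6 ivory=2 wood=1
After 16 (craft torch): clay=6 cobalt=4 ivory=2 torch=3 wood=1
After 17 (consume 2 ivory): clay=6 cobalt=4 torch=3 wood=1
After 18 (gather 2 cobalt): clay=6 cobalt=6 torch=3 wood=1
After 19 (craft torch): clay=6 cobalt=4 torch=6 wood=1
After 20 (gather 5 wood): clay=6 cobalt=4 torch=6 wood=6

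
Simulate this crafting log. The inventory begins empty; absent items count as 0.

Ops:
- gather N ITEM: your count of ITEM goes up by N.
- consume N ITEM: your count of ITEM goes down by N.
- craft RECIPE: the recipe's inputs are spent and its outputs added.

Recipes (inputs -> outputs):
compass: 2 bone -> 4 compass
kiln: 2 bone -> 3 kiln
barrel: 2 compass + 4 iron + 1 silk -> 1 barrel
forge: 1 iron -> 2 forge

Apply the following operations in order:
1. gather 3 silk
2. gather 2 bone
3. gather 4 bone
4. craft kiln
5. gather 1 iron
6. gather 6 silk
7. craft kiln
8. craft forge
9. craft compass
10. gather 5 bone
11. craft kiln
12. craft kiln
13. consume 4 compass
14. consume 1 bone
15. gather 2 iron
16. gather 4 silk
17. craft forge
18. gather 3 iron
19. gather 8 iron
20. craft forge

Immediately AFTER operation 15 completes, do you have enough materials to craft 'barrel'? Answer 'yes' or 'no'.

After 1 (gather 3 silk): silk=3
After 2 (gather 2 bone): bone=2 silk=3
After 3 (gather 4 bone): bone=6 silk=3
After 4 (craft kiln): bone=4 kiln=3 silk=3
After 5 (gather 1 iron): bone=4 iron=1 kiln=3 silk=3
After 6 (gather 6 silk): bone=4 iron=1 kiln=3 silk=9
After 7 (craft kiln): bone=2 iron=1 kiln=6 silk=9
After 8 (craft forge): bone=2 forge=2 kiln=6 silk=9
After 9 (craft compass): compass=4 forge=2 kiln=6 silk=9
After 10 (gather 5 bone): bone=5 compass=4 forge=2 kiln=6 silk=9
After 11 (craft kiln): bone=3 compass=4 forge=2 kiln=9 silk=9
After 12 (craft kiln): bone=1 compass=4 forge=2 kiln=12 silk=9
After 13 (consume 4 compass): bone=1 forge=2 kiln=12 silk=9
After 14 (consume 1 bone): forge=2 kiln=12 silk=9
After 15 (gather 2 iron): forge=2 iron=2 kiln=12 silk=9

Answer: no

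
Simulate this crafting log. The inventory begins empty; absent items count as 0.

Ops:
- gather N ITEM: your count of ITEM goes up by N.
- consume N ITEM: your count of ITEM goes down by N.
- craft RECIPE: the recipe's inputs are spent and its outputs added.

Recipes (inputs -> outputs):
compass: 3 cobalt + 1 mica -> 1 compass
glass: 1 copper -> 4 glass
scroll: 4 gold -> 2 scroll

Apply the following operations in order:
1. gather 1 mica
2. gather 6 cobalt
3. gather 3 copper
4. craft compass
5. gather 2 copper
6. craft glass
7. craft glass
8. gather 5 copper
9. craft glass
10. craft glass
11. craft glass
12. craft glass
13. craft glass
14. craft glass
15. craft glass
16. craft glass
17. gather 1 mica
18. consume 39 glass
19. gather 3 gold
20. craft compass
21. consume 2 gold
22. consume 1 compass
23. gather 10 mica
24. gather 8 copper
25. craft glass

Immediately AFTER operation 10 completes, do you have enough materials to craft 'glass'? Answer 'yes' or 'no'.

Answer: yes

Derivation:
After 1 (gather 1 mica): mica=1
After 2 (gather 6 cobalt): cobalt=6 mica=1
After 3 (gather 3 copper): cobalt=6 copper=3 mica=1
After 4 (craft compass): cobalt=3 compass=1 copper=3
After 5 (gather 2 copper): cobalt=3 compass=1 copper=5
After 6 (craft glass): cobalt=3 compass=1 copper=4 glass=4
After 7 (craft glass): cobalt=3 compass=1 copper=3 glass=8
After 8 (gather 5 copper): cobalt=3 compass=1 copper=8 glass=8
After 9 (craft glass): cobalt=3 compass=1 copper=7 glass=12
After 10 (craft glass): cobalt=3 compass=1 copper=6 glass=16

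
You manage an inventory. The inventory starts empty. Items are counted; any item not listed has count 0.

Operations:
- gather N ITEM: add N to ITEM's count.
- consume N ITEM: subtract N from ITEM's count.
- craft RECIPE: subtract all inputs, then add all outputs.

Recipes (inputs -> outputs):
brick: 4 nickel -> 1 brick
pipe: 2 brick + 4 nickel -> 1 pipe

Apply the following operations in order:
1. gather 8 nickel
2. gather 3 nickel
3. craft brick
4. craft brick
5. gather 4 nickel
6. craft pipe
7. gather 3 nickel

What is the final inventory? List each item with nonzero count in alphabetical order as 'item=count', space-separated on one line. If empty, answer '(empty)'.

After 1 (gather 8 nickel): nickel=8
After 2 (gather 3 nickel): nickel=11
After 3 (craft brick): brick=1 nickel=7
After 4 (craft brick): brick=2 nickel=3
After 5 (gather 4 nickel): brick=2 nickel=7
After 6 (craft pipe): nickel=3 pipe=1
After 7 (gather 3 nickel): nickel=6 pipe=1

Answer: nickel=6 pipe=1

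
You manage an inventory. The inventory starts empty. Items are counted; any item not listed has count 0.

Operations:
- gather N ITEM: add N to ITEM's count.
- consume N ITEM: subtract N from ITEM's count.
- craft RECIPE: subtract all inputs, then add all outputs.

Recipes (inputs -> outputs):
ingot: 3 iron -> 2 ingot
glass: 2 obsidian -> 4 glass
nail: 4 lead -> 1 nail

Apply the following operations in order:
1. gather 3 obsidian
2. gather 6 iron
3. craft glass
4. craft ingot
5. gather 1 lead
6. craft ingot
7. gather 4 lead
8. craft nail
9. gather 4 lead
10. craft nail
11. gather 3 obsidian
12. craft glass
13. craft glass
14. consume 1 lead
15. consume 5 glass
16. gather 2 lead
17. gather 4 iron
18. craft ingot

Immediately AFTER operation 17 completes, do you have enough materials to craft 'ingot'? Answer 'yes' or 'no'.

After 1 (gather 3 obsidian): obsidian=3
After 2 (gather 6 iron): iron=6 obsidian=3
After 3 (craft glass): glass=4 iron=6 obsidian=1
After 4 (craft ingot): glass=4 ingot=2 iron=3 obsidian=1
After 5 (gather 1 lead): glass=4 ingot=2 iron=3 lead=1 obsidian=1
After 6 (craft ingot): glass=4 ingot=4 lead=1 obsidian=1
After 7 (gather 4 lead): glass=4 ingot=4 lead=5 obsidian=1
After 8 (craft nail): glass=4 ingot=4 lead=1 nail=1 obsidian=1
After 9 (gather 4 lead): glass=4 ingot=4 lead=5 nail=1 obsidian=1
After 10 (craft nail): glass=4 ingot=4 lead=1 nail=2 obsidian=1
After 11 (gather 3 obsidian): glass=4 ingot=4 lead=1 nail=2 obsidian=4
After 12 (craft glass): glass=8 ingot=4 lead=1 nail=2 obsidian=2
After 13 (craft glass): glass=12 ingot=4 lead=1 nail=2
After 14 (consume 1 lead): glass=12 ingot=4 nail=2
After 15 (consume 5 glass): glass=7 ingot=4 nail=2
After 16 (gather 2 lead): glass=7 ingot=4 lead=2 nail=2
After 17 (gather 4 iron): glass=7 ingot=4 iron=4 lead=2 nail=2

Answer: yes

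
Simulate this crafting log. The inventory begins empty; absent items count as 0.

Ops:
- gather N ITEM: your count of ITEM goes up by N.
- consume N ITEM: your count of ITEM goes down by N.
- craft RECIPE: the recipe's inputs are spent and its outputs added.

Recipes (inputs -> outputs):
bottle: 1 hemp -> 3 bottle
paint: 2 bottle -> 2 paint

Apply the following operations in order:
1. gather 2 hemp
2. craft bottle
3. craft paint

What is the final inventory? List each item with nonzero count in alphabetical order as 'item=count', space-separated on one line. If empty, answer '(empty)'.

Answer: bottle=1 hemp=1 paint=2

Derivation:
After 1 (gather 2 hemp): hemp=2
After 2 (craft bottle): bottle=3 hemp=1
After 3 (craft paint): bottle=1 hemp=1 paint=2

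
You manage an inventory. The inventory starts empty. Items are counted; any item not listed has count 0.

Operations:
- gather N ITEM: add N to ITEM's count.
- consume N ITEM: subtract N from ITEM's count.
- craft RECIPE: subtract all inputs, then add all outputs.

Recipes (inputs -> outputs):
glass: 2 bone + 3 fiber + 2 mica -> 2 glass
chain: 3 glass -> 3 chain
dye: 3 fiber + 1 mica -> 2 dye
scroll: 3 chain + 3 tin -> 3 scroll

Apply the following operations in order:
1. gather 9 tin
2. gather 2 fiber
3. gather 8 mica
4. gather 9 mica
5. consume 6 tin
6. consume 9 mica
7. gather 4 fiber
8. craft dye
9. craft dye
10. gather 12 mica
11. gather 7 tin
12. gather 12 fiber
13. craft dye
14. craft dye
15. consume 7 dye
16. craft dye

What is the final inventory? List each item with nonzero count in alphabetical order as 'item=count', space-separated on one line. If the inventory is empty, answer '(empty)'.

After 1 (gather 9 tin): tin=9
After 2 (gather 2 fiber): fiber=2 tin=9
After 3 (gather 8 mica): fiber=2 mica=8 tin=9
After 4 (gather 9 mica): fiber=2 mica=17 tin=9
After 5 (consume 6 tin): fiber=2 mica=17 tin=3
After 6 (consume 9 mica): fiber=2 mica=8 tin=3
After 7 (gather 4 fiber): fiber=6 mica=8 tin=3
After 8 (craft dye): dye=2 fiber=3 mica=7 tin=3
After 9 (craft dye): dye=4 mica=6 tin=3
After 10 (gather 12 mica): dye=4 mica=18 tin=3
After 11 (gather 7 tin): dye=4 mica=18 tin=10
After 12 (gather 12 fiber): dye=4 fiber=12 mica=18 tin=10
After 13 (craft dye): dye=6 fiber=9 mica=17 tin=10
After 14 (craft dye): dye=8 fiber=6 mica=16 tin=10
After 15 (consume 7 dye): dye=1 fiber=6 mica=16 tin=10
After 16 (craft dye): dye=3 fiber=3 mica=15 tin=10

Answer: dye=3 fiber=3 mica=15 tin=10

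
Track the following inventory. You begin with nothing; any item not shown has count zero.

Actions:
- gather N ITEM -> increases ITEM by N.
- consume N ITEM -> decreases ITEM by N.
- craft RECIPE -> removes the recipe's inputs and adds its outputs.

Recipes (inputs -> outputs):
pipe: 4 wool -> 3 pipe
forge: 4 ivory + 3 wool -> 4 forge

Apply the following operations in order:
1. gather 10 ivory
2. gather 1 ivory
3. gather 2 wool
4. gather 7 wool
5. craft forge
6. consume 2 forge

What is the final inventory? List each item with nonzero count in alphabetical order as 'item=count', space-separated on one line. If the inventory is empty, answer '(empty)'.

After 1 (gather 10 ivory): ivory=10
After 2 (gather 1 ivory): ivory=11
After 3 (gather 2 wool): ivory=11 wool=2
After 4 (gather 7 wool): ivory=11 wool=9
After 5 (craft forge): forge=4 ivory=7 wool=6
After 6 (consume 2 forge): forge=2 ivory=7 wool=6

Answer: forge=2 ivory=7 wool=6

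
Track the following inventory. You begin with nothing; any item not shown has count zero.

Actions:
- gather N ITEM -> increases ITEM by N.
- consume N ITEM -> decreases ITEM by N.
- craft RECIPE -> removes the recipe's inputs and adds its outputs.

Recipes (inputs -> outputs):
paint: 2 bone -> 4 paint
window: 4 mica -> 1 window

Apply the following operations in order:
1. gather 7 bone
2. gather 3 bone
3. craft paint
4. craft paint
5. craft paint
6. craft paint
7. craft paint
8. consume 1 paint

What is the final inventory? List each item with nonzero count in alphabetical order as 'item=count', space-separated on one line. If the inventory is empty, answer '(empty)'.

Answer: paint=19

Derivation:
After 1 (gather 7 bone): bone=7
After 2 (gather 3 bone): bone=10
After 3 (craft paint): bone=8 paint=4
After 4 (craft paint): bone=6 paint=8
After 5 (craft paint): bone=4 paint=12
After 6 (craft paint): bone=2 paint=16
After 7 (craft paint): paint=20
After 8 (consume 1 paint): paint=19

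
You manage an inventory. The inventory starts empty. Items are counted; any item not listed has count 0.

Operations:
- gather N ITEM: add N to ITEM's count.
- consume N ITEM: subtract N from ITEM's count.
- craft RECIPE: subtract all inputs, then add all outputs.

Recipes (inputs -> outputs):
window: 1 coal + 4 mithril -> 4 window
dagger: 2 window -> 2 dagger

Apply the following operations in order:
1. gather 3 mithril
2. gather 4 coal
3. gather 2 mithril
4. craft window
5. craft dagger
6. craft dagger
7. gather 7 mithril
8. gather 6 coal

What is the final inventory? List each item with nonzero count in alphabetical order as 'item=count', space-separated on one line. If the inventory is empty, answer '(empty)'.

Answer: coal=9 dagger=4 mithril=8

Derivation:
After 1 (gather 3 mithril): mithril=3
After 2 (gather 4 coal): coal=4 mithril=3
After 3 (gather 2 mithril): coal=4 mithril=5
After 4 (craft window): coal=3 mithril=1 window=4
After 5 (craft dagger): coal=3 dagger=2 mithril=1 window=2
After 6 (craft dagger): coal=3 dagger=4 mithril=1
After 7 (gather 7 mithril): coal=3 dagger=4 mithril=8
After 8 (gather 6 coal): coal=9 dagger=4 mithril=8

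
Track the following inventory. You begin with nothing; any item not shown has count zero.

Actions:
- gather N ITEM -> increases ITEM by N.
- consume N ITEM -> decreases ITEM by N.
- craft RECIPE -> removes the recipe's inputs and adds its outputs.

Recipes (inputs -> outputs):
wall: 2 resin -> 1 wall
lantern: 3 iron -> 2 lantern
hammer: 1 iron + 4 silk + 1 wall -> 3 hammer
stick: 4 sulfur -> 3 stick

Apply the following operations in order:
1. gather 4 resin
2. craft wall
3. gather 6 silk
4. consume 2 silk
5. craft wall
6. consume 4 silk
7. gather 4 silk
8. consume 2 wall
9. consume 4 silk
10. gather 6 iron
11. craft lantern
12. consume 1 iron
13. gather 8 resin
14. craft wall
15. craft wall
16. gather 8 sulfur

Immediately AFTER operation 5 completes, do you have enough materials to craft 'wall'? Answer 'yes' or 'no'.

Answer: no

Derivation:
After 1 (gather 4 resin): resin=4
After 2 (craft wall): resin=2 wall=1
After 3 (gather 6 silk): resin=2 silk=6 wall=1
After 4 (consume 2 silk): resin=2 silk=4 wall=1
After 5 (craft wall): silk=4 wall=2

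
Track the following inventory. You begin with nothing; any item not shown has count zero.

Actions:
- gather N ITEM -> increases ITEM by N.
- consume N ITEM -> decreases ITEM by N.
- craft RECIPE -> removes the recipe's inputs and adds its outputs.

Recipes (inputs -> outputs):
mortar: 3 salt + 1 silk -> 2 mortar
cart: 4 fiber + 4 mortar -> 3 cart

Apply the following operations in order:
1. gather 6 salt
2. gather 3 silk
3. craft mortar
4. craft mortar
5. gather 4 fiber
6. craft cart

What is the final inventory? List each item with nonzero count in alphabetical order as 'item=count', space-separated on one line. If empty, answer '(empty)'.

Answer: cart=3 silk=1

Derivation:
After 1 (gather 6 salt): salt=6
After 2 (gather 3 silk): salt=6 silk=3
After 3 (craft mortar): mortar=2 salt=3 silk=2
After 4 (craft mortar): mortar=4 silk=1
After 5 (gather 4 fiber): fiber=4 mortar=4 silk=1
After 6 (craft cart): cart=3 silk=1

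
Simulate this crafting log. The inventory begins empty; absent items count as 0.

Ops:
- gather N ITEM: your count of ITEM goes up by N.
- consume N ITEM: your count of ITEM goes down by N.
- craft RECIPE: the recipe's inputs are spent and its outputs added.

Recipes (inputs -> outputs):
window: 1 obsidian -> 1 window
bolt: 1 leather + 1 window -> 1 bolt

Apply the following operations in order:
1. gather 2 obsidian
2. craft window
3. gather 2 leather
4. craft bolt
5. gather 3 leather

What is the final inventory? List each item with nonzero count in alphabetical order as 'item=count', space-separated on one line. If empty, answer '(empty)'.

After 1 (gather 2 obsidian): obsidian=2
After 2 (craft window): obsidian=1 window=1
After 3 (gather 2 leather): leather=2 obsidian=1 window=1
After 4 (craft bolt): bolt=1 leather=1 obsidian=1
After 5 (gather 3 leather): bolt=1 leather=4 obsidian=1

Answer: bolt=1 leather=4 obsidian=1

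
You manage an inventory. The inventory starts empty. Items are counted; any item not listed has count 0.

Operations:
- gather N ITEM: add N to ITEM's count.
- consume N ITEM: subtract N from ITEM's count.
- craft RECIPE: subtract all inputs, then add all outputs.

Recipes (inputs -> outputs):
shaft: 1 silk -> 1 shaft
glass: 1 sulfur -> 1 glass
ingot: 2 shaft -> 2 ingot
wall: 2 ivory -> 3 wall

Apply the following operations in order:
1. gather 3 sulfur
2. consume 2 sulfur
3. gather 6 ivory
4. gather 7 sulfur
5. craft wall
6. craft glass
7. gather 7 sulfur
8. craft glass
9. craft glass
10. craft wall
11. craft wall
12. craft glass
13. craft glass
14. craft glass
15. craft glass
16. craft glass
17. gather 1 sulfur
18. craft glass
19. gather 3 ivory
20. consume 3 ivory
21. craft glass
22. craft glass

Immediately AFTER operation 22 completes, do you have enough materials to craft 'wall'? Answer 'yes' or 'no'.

After 1 (gather 3 sulfur): sulfur=3
After 2 (consume 2 sulfur): sulfur=1
After 3 (gather 6 ivory): ivory=6 sulfur=1
After 4 (gather 7 sulfur): ivory=6 sulfur=8
After 5 (craft wall): ivory=4 sulfur=8 wall=3
After 6 (craft glass): glass=1 ivory=4 sulfur=7 wall=3
After 7 (gather 7 sulfur): glass=1 ivory=4 sulfur=14 wall=3
After 8 (craft glass): glass=2 ivory=4 sulfur=13 wall=3
After 9 (craft glass): glass=3 ivory=4 sulfur=12 wall=3
After 10 (craft wall): glass=3 ivory=2 sulfur=12 wall=6
After 11 (craft wall): glass=3 sulfur=12 wall=9
After 12 (craft glass): glass=4 sulfur=11 wall=9
After 13 (craft glass): glass=5 sulfur=10 wall=9
After 14 (craft glass): glass=6 sulfur=9 wall=9
After 15 (craft glass): glass=7 sulfur=8 wall=9
After 16 (craft glass): glass=8 sulfur=7 wall=9
After 17 (gather 1 sulfur): glass=8 sulfur=8 wall=9
After 18 (craft glass): glass=9 sulfur=7 wall=9
After 19 (gather 3 ivory): glass=9 ivory=3 sulfur=7 wall=9
After 20 (consume 3 ivory): glass=9 sulfur=7 wall=9
After 21 (craft glass): glass=10 sulfur=6 wall=9
After 22 (craft glass): glass=11 sulfur=5 wall=9

Answer: no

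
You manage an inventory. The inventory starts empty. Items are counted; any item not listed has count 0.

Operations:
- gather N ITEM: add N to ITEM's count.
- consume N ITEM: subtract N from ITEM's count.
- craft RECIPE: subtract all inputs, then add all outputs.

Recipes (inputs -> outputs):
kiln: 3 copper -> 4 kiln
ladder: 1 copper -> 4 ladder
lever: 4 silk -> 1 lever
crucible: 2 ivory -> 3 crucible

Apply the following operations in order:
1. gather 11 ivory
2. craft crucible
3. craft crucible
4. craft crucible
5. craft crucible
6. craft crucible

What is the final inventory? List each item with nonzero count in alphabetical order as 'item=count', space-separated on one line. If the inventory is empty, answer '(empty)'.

After 1 (gather 11 ivory): ivory=11
After 2 (craft crucible): crucible=3 ivory=9
After 3 (craft crucible): crucible=6 ivory=7
After 4 (craft crucible): crucible=9 ivory=5
After 5 (craft crucible): crucible=12 ivory=3
After 6 (craft crucible): crucible=15 ivory=1

Answer: crucible=15 ivory=1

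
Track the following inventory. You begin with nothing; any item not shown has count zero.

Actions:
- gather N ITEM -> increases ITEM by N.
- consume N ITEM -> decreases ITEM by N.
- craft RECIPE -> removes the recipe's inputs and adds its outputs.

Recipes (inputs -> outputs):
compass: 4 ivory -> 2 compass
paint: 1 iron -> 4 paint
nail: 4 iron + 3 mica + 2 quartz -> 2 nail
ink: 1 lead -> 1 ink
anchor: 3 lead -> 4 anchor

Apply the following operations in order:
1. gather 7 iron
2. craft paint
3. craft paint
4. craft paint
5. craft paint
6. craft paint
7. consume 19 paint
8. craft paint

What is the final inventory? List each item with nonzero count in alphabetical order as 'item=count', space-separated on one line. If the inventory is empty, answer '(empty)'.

After 1 (gather 7 iron): iron=7
After 2 (craft paint): iron=6 paint=4
After 3 (craft paint): iron=5 paint=8
After 4 (craft paint): iron=4 paint=12
After 5 (craft paint): iron=3 paint=16
After 6 (craft paint): iron=2 paint=20
After 7 (consume 19 paint): iron=2 paint=1
After 8 (craft paint): iron=1 paint=5

Answer: iron=1 paint=5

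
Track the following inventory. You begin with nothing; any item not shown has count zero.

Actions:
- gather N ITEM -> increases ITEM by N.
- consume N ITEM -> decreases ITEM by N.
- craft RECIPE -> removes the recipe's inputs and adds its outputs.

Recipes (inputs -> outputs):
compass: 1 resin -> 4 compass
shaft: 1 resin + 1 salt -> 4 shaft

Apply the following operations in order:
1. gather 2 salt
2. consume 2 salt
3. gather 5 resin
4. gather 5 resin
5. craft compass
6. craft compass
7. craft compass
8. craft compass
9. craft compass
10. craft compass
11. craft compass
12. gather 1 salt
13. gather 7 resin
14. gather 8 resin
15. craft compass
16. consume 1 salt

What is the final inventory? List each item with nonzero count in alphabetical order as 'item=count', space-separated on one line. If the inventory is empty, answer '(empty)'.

After 1 (gather 2 salt): salt=2
After 2 (consume 2 salt): (empty)
After 3 (gather 5 resin): resin=5
After 4 (gather 5 resin): resin=10
After 5 (craft compass): compass=4 resin=9
After 6 (craft compass): compass=8 resin=8
After 7 (craft compass): compass=12 resin=7
After 8 (craft compass): compass=16 resin=6
After 9 (craft compass): compass=20 resin=5
After 10 (craft compass): compass=24 resin=4
After 11 (craft compass): compass=28 resin=3
After 12 (gather 1 salt): compass=28 resin=3 salt=1
After 13 (gather 7 resin): compass=28 resin=10 salt=1
After 14 (gather 8 resin): compass=28 resin=18 salt=1
After 15 (craft compass): compass=32 resin=17 salt=1
After 16 (consume 1 salt): compass=32 resin=17

Answer: compass=32 resin=17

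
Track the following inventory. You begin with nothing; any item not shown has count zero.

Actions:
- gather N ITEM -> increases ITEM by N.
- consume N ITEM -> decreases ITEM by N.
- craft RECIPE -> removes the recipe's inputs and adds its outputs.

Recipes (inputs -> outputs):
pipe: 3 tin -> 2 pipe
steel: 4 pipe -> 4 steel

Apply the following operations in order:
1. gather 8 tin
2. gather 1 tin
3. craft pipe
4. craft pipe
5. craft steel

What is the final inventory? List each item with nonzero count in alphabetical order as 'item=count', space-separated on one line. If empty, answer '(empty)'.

After 1 (gather 8 tin): tin=8
After 2 (gather 1 tin): tin=9
After 3 (craft pipe): pipe=2 tin=6
After 4 (craft pipe): pipe=4 tin=3
After 5 (craft steel): steel=4 tin=3

Answer: steel=4 tin=3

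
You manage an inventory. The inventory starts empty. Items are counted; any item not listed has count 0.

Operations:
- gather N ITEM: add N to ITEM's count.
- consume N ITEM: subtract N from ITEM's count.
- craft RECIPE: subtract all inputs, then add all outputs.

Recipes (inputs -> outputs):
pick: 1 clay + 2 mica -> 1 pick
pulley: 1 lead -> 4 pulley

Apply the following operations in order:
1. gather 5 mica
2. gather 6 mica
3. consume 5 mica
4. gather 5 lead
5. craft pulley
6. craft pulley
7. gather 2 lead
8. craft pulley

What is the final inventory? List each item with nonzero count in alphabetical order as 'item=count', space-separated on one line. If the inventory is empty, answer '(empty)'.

After 1 (gather 5 mica): mica=5
After 2 (gather 6 mica): mica=11
After 3 (consume 5 mica): mica=6
After 4 (gather 5 lead): lead=5 mica=6
After 5 (craft pulley): lead=4 mica=6 pulley=4
After 6 (craft pulley): lead=3 mica=6 pulley=8
After 7 (gather 2 lead): lead=5 mica=6 pulley=8
After 8 (craft pulley): lead=4 mica=6 pulley=12

Answer: lead=4 mica=6 pulley=12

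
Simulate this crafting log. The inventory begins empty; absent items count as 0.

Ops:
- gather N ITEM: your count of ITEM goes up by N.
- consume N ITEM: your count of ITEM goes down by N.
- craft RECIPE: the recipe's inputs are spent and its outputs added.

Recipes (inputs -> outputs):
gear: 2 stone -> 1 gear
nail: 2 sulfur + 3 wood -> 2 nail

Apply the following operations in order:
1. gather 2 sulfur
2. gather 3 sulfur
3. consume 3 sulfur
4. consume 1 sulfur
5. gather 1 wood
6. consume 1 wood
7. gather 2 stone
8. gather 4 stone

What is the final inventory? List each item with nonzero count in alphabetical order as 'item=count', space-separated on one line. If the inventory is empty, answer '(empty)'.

After 1 (gather 2 sulfur): sulfur=2
After 2 (gather 3 sulfur): sulfur=5
After 3 (consume 3 sulfur): sulfur=2
After 4 (consume 1 sulfur): sulfur=1
After 5 (gather 1 wood): sulfur=1 wood=1
After 6 (consume 1 wood): sulfur=1
After 7 (gather 2 stone): stone=2 sulfur=1
After 8 (gather 4 stone): stone=6 sulfur=1

Answer: stone=6 sulfur=1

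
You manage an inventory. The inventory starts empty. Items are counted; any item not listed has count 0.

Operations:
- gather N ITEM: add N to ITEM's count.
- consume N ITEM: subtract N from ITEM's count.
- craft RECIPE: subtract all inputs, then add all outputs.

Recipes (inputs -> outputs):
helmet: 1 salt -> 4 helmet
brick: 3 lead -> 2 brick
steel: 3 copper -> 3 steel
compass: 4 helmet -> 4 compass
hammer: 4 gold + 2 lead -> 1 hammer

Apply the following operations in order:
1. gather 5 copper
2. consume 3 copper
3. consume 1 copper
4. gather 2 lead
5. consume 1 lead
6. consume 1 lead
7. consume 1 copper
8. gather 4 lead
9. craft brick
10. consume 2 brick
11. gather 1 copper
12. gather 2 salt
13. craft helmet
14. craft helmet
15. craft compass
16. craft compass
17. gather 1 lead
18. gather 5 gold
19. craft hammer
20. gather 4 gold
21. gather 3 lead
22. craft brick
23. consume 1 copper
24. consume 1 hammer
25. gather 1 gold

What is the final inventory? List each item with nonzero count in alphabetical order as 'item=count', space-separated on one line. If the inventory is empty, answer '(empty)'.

After 1 (gather 5 copper): copper=5
After 2 (consume 3 copper): copper=2
After 3 (consume 1 copper): copper=1
After 4 (gather 2 lead): copper=1 lead=2
After 5 (consume 1 lead): copper=1 lead=1
After 6 (consume 1 lead): copper=1
After 7 (consume 1 copper): (empty)
After 8 (gather 4 lead): lead=4
After 9 (craft brick): brick=2 lead=1
After 10 (consume 2 brick): lead=1
After 11 (gather 1 copper): copper=1 lead=1
After 12 (gather 2 salt): copper=1 lead=1 salt=2
After 13 (craft helmet): copper=1 helmet=4 lead=1 salt=1
After 14 (craft helmet): copper=1 helmet=8 lead=1
After 15 (craft compass): compass=4 copper=1 helmet=4 lead=1
After 16 (craft compass): compass=8 copper=1 lead=1
After 17 (gather 1 lead): compass=8 copper=1 lead=2
After 18 (gather 5 gold): compass=8 copper=1 gold=5 lead=2
After 19 (craft hammer): compass=8 copper=1 gold=1 hammer=1
After 20 (gather 4 gold): compass=8 copper=1 gold=5 hammer=1
After 21 (gather 3 lead): compass=8 copper=1 gold=5 hammer=1 lead=3
After 22 (craft brick): brick=2 compass=8 copper=1 gold=5 hammer=1
After 23 (consume 1 copper): brick=2 compass=8 gold=5 hammer=1
After 24 (consume 1 hammer): brick=2 compass=8 gold=5
After 25 (gather 1 gold): brick=2 compass=8 gold=6

Answer: brick=2 compass=8 gold=6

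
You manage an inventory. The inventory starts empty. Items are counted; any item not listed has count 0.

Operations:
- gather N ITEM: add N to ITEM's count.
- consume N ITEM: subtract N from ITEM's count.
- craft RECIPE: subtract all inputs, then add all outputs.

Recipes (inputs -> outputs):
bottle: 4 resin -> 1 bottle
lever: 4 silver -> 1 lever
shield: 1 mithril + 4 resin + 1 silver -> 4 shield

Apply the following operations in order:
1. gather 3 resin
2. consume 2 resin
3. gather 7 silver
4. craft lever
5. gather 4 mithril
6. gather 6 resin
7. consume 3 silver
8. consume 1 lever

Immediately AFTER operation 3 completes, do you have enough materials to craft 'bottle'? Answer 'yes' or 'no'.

Answer: no

Derivation:
After 1 (gather 3 resin): resin=3
After 2 (consume 2 resin): resin=1
After 3 (gather 7 silver): resin=1 silver=7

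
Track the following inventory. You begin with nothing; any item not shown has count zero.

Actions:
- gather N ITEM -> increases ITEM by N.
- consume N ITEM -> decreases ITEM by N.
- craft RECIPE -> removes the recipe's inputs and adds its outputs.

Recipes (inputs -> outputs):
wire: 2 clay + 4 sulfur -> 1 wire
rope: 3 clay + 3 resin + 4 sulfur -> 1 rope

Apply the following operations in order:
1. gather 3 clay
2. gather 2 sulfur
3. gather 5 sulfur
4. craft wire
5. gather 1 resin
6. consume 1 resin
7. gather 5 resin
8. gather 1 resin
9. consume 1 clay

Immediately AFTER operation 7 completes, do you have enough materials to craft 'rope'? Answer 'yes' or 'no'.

After 1 (gather 3 clay): clay=3
After 2 (gather 2 sulfur): clay=3 sulfur=2
After 3 (gather 5 sulfur): clay=3 sulfur=7
After 4 (craft wire): clay=1 sulfur=3 wire=1
After 5 (gather 1 resin): clay=1 resin=1 sulfur=3 wire=1
After 6 (consume 1 resin): clay=1 sulfur=3 wire=1
After 7 (gather 5 resin): clay=1 resin=5 sulfur=3 wire=1

Answer: no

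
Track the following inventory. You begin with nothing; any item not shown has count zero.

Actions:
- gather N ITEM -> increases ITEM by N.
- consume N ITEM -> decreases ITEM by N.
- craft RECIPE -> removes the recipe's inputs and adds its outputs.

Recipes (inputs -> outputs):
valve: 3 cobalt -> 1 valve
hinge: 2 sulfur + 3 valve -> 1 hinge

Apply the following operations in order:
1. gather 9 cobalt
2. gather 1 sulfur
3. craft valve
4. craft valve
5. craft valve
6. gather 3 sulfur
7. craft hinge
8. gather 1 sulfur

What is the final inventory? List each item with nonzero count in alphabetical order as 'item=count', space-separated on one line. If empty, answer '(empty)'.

Answer: hinge=1 sulfur=3

Derivation:
After 1 (gather 9 cobalt): cobalt=9
After 2 (gather 1 sulfur): cobalt=9 sulfur=1
After 3 (craft valve): cobalt=6 sulfur=1 valve=1
After 4 (craft valve): cobalt=3 sulfur=1 valve=2
After 5 (craft valve): sulfur=1 valve=3
After 6 (gather 3 sulfur): sulfur=4 valve=3
After 7 (craft hinge): hinge=1 sulfur=2
After 8 (gather 1 sulfur): hinge=1 sulfur=3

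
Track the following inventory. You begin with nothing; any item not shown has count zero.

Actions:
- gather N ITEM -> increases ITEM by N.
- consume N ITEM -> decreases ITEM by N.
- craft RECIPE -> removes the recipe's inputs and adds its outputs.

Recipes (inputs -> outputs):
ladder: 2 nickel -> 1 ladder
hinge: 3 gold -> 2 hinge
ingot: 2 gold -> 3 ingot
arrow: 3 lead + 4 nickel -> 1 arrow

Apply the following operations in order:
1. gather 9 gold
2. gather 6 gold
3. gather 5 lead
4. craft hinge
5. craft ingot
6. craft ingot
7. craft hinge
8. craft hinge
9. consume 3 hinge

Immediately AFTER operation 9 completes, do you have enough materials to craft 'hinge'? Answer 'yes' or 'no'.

Answer: no

Derivation:
After 1 (gather 9 gold): gold=9
After 2 (gather 6 gold): gold=15
After 3 (gather 5 lead): gold=15 lead=5
After 4 (craft hinge): gold=12 hinge=2 lead=5
After 5 (craft ingot): gold=10 hinge=2 ingot=3 lead=5
After 6 (craft ingot): gold=8 hinge=2 ingot=6 lead=5
After 7 (craft hinge): gold=5 hinge=4 ingot=6 lead=5
After 8 (craft hinge): gold=2 hinge=6 ingot=6 lead=5
After 9 (consume 3 hinge): gold=2 hinge=3 ingot=6 lead=5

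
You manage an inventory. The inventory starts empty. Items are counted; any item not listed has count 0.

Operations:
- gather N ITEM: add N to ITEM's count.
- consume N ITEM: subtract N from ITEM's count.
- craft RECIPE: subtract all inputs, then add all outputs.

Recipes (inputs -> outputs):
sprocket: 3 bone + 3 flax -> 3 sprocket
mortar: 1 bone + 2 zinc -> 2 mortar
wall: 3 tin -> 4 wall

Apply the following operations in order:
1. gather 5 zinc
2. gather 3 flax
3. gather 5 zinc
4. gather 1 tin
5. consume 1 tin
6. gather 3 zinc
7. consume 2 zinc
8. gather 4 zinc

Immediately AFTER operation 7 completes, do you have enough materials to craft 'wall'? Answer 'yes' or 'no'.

Answer: no

Derivation:
After 1 (gather 5 zinc): zinc=5
After 2 (gather 3 flax): flax=3 zinc=5
After 3 (gather 5 zinc): flax=3 zinc=10
After 4 (gather 1 tin): flax=3 tin=1 zinc=10
After 5 (consume 1 tin): flax=3 zinc=10
After 6 (gather 3 zinc): flax=3 zinc=13
After 7 (consume 2 zinc): flax=3 zinc=11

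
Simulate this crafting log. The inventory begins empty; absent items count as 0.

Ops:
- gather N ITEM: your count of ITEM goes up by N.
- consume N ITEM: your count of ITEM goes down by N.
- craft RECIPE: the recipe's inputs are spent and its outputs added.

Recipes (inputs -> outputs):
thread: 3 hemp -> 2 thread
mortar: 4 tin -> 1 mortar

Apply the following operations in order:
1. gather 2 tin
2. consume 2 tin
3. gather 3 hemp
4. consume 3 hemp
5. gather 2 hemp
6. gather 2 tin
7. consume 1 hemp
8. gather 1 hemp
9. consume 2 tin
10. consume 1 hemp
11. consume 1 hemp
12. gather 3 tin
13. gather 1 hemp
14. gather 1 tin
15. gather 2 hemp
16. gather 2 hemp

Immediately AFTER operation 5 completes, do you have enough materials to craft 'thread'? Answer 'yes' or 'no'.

After 1 (gather 2 tin): tin=2
After 2 (consume 2 tin): (empty)
After 3 (gather 3 hemp): hemp=3
After 4 (consume 3 hemp): (empty)
After 5 (gather 2 hemp): hemp=2

Answer: no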